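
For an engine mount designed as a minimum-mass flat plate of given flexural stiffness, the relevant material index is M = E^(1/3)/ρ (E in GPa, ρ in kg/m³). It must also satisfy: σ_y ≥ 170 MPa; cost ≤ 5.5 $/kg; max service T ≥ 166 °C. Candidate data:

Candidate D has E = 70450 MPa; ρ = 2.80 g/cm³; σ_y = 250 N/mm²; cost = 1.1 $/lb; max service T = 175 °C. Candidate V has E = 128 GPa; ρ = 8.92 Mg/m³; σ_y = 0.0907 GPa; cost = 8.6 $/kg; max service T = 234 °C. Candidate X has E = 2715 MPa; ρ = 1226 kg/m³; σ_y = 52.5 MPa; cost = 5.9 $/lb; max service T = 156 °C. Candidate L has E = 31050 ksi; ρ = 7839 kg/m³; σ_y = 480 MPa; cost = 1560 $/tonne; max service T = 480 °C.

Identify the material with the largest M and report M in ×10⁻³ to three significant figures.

candidate D, M = 1.48×10⁻³

Screen on constraints: σ_y ≥ 170 MPa; cost ≤ 5.5 $/kg; max service T ≥ 166 °C. Survivors: candidate D, candidate L.
Normalizing units and computing the index:
  candidate D: E = 70.45 GPa, ρ = 2800 kg/m³
  candidate L: E = 214.1 GPa, ρ = 7839 kg/m³
  candidate D: M = 1.48×10⁻³
  candidate L: M = 0.763×10⁻³
The maximum is for candidate D.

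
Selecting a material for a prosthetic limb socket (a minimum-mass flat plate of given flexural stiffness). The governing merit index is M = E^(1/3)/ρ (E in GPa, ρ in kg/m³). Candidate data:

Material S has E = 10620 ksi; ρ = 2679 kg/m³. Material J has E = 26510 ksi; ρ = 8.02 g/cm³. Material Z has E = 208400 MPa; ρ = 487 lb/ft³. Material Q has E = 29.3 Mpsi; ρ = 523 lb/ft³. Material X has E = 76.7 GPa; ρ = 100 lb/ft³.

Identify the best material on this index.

material X

Normalizing units and computing the index:
  material S: E = 73.22 GPa, ρ = 2679 kg/m³
  material J: E = 182.8 GPa, ρ = 8020 kg/m³
  material Z: E = 208.4 GPa, ρ = 7801 kg/m³
  material Q: E = 202.0 GPa, ρ = 8378 kg/m³
  material X: E = 76.70 GPa, ρ = 1602 kg/m³
  material X: M = 2.65×10⁻³
  material S: M = 1.56×10⁻³
  material Z: M = 0.760×10⁻³
  material J: M = 0.708×10⁻³
  material Q: M = 0.700×10⁻³
Highest index: material X.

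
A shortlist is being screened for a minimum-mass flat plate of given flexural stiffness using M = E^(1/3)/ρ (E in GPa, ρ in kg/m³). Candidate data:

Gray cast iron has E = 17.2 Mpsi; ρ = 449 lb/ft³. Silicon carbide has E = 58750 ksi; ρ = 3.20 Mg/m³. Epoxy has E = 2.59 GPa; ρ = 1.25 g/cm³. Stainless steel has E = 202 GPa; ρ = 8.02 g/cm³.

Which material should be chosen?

After converting to SI:
  gray cast iron: E = 118.6 GPa, ρ = 7192 kg/m³
  silicon carbide: E = 405.1 GPa, ρ = 3200 kg/m³
  epoxy: E = 2.590 GPa, ρ = 1250 kg/m³
  stainless steel: E = 202.0 GPa, ρ = 8020 kg/m³
  silicon carbide: M = 2.31×10⁻³
  epoxy: M = 1.10×10⁻³
  stainless steel: M = 0.732×10⁻³
  gray cast iron: M = 0.683×10⁻³
Highest index: silicon carbide.

silicon carbide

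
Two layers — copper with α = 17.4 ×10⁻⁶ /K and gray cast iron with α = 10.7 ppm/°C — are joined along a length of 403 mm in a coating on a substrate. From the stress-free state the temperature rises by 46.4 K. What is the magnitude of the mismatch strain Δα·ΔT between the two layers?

3.11×10⁻⁴

Δα = |17.4 − 10.7|×10⁻⁶/K = 6.70×10⁻⁶/K.
Mismatch strain = Δα·ΔT = 6.70×10⁻⁶ × 46.4 = 3.11×10⁻⁴.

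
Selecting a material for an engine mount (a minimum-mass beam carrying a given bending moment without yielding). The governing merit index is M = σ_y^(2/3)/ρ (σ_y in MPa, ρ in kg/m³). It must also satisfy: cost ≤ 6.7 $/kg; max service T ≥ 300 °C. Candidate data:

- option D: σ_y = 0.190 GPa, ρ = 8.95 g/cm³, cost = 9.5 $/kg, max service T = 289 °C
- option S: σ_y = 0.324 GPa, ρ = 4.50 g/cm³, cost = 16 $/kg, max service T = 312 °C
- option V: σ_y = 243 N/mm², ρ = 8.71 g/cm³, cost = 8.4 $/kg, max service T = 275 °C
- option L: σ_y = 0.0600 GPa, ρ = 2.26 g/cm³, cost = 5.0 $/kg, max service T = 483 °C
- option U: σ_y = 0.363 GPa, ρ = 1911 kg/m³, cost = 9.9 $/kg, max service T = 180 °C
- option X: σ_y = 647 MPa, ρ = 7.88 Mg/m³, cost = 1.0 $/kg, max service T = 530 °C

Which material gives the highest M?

option X

Screen on constraints: cost ≤ 6.7 $/kg; max service T ≥ 300 °C. Survivors: option L, option X.
Putting every candidate on a common basis:
  option L: σ_y = 60.00 MPa, ρ = 2260 kg/m³
  option X: σ_y = 647.0 MPa, ρ = 7880 kg/m³
  option X: M = 9.49×10⁻³
  option L: M = 6.78×10⁻³
Option X has the largest M.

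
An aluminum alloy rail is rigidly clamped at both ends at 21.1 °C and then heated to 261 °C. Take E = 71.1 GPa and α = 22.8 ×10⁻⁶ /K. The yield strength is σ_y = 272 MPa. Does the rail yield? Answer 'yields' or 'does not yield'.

ΔT = 239.9 K. Constrained thermal stress σ = E·α·ΔT = 71.10×10³ MPa × 22.8×10⁻⁶ × 239.9 = 389 MPa (compressive).
Compare to σ_y = 272 MPa: σ ≥ σ_y, so it yields.

yields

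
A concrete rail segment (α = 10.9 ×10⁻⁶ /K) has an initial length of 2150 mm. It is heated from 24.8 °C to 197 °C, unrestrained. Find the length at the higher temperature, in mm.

ΔT = 197 − 24.8 = 172.2 K.
ΔL = α·L₀·ΔT = 10.9×10⁻⁶ × 2150 mm × 172.2 K = 4.04 mm.
L = L₀ + ΔL = 2150 + 4.04 = 2154.0 mm.

2154.0 mm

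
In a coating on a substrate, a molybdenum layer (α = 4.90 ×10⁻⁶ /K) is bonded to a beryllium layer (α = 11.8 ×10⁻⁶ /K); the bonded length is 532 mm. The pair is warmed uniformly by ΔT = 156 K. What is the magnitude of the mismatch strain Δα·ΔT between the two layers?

1.08×10⁻³

Δα = |4.90 − 11.8|×10⁻⁶/K = 6.90×10⁻⁶/K.
Mismatch strain = Δα·ΔT = 6.90×10⁻⁶ × 156.0 = 1.08×10⁻³.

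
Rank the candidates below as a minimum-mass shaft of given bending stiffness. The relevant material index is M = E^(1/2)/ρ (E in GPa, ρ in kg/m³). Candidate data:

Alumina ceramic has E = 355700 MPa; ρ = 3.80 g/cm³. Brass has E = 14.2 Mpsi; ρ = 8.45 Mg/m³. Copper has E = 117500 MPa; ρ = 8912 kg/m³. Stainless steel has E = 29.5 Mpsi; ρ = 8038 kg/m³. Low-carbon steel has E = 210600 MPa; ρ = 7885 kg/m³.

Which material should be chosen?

Normalizing units and computing the index:
  alumina ceramic: E = 355.7 GPa, ρ = 3800 kg/m³
  brass: E = 97.91 GPa, ρ = 8450 kg/m³
  copper: E = 117.5 GPa, ρ = 8912 kg/m³
  stainless steel: E = 203.4 GPa, ρ = 8038 kg/m³
  low-carbon steel: E = 210.6 GPa, ρ = 7885 kg/m³
  alumina ceramic: M = 4.96×10⁻³
  low-carbon steel: M = 1.84×10⁻³
  stainless steel: M = 1.77×10⁻³
  copper: M = 1.22×10⁻³
  brass: M = 1.17×10⁻³
Alumina ceramic has the largest M.

alumina ceramic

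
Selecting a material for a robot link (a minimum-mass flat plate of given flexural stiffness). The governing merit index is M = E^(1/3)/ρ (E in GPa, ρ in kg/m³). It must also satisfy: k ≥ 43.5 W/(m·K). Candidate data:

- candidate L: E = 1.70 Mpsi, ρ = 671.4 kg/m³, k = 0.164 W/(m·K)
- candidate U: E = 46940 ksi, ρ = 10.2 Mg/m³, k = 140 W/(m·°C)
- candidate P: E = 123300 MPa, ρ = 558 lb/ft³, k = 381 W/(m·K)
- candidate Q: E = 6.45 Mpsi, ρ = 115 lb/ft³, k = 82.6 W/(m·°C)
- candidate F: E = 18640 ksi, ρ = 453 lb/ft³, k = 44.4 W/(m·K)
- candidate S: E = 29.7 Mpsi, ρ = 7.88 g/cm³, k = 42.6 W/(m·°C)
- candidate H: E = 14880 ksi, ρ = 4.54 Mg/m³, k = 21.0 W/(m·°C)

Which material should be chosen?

candidate Q

Screen on constraints: k ≥ 43.5 W/(m·K). Survivors: candidate U, candidate P, candidate Q, candidate F.
Normalizing units and computing the index:
  candidate U: E = 323.6 GPa, ρ = 10200 kg/m³
  candidate P: E = 123.3 GPa, ρ = 8938 kg/m³
  candidate Q: E = 44.47 GPa, ρ = 1842 kg/m³
  candidate F: E = 128.5 GPa, ρ = 7256 kg/m³
  candidate Q: M = 1.92×10⁻³
  candidate F: M = 0.695×10⁻³
  candidate U: M = 0.673×10⁻³
  candidate P: M = 0.557×10⁻³
Candidate Q ranks first.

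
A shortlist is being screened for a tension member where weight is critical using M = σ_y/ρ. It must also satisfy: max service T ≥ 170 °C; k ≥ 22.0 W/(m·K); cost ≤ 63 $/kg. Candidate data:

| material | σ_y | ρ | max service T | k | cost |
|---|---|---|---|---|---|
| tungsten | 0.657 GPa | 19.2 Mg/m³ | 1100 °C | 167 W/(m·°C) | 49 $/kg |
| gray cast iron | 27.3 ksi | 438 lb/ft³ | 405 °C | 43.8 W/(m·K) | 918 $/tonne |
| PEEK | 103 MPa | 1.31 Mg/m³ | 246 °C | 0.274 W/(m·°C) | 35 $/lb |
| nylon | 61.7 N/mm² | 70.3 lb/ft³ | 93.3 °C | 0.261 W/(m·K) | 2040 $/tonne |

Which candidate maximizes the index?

tungsten

Screen on constraints: max service T ≥ 170 °C; k ≥ 22.0 W/(m·K); cost ≤ 63 $/kg. Survivors: tungsten, gray cast iron.
Putting every candidate on a common basis:
  tungsten: σ_y = 657.0 MPa, ρ = 19200 kg/m³
  gray cast iron: σ_y = 188.2 MPa, ρ = 7016 kg/m³
  tungsten: M = 34.2 kN·m/kg
  gray cast iron: M = 26.8 kN·m/kg
Tungsten has the largest M.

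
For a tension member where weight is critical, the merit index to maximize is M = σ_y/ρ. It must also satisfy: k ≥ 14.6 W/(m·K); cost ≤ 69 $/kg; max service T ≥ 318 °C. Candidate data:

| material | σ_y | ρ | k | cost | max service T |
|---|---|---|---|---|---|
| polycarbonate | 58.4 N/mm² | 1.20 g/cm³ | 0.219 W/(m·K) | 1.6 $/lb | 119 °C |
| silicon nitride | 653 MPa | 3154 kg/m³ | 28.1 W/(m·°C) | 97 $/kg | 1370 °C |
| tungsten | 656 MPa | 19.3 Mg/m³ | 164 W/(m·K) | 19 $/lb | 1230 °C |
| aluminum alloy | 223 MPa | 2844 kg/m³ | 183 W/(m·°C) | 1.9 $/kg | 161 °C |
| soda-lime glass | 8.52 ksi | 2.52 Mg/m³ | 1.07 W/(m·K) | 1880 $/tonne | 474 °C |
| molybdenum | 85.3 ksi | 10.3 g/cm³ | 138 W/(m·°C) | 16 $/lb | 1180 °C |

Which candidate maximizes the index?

Screen on constraints: k ≥ 14.6 W/(m·K); cost ≤ 69 $/kg; max service T ≥ 318 °C. Survivors: tungsten, molybdenum.
Normalizing units and computing the index:
  tungsten: σ_y = 656.0 MPa, ρ = 19300 kg/m³
  molybdenum: σ_y = 588.1 MPa, ρ = 10300 kg/m³
  molybdenum: M = 57.1 kN·m/kg
  tungsten: M = 34.0 kN·m/kg
Molybdenum has the largest M.

molybdenum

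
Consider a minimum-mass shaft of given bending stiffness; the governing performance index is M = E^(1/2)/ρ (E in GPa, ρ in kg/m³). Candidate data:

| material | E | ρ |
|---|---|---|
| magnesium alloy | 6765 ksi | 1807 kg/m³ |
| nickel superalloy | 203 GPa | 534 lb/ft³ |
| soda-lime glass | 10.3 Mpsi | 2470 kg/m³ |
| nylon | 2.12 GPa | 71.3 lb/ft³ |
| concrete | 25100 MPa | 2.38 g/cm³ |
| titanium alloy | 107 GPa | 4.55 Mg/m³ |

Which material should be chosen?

magnesium alloy

Normalizing units and computing the index:
  magnesium alloy: E = 46.64 GPa, ρ = 1807 kg/m³
  nickel superalloy: E = 203.0 GPa, ρ = 8554 kg/m³
  soda-lime glass: E = 71.02 GPa, ρ = 2470 kg/m³
  nylon: E = 2.120 GPa, ρ = 1142 kg/m³
  concrete: E = 25.10 GPa, ρ = 2380 kg/m³
  titanium alloy: E = 107.0 GPa, ρ = 4550 kg/m³
  magnesium alloy: M = 3.78×10⁻³
  soda-lime glass: M = 3.41×10⁻³
  titanium alloy: M = 2.27×10⁻³
  concrete: M = 2.11×10⁻³
  nickel superalloy: M = 1.67×10⁻³
  nylon: M = 1.27×10⁻³
The maximum is for magnesium alloy.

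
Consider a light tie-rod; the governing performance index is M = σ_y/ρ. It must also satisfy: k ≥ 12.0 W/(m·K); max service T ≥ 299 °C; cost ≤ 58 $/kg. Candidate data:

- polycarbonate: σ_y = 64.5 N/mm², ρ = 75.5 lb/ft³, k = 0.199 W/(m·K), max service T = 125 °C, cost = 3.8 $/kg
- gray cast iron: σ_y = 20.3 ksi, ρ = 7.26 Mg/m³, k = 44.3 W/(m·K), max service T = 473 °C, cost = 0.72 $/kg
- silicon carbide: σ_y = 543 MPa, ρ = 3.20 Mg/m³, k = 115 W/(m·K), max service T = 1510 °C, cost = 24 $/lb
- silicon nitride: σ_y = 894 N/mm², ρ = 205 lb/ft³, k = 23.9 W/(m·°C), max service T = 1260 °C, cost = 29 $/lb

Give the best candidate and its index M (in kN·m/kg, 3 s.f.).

Screen on constraints: k ≥ 12.0 W/(m·K); max service T ≥ 299 °C; cost ≤ 58 $/kg. Survivors: gray cast iron, silicon carbide.
Convert each candidate to consistent units, then evaluate M:
  gray cast iron: σ_y = 140.0 MPa, ρ = 7260 kg/m³
  silicon carbide: σ_y = 543.0 MPa, ρ = 3200 kg/m³
  silicon carbide: M = 170 kN·m/kg
  gray cast iron: M = 19.3 kN·m/kg
Silicon carbide ranks first.

silicon carbide, M = 170 kN·m/kg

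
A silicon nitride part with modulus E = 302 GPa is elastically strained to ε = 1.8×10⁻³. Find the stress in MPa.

σ = E·ε = 302000 MPa × 1.8×10⁻³ = 544 MPa.

544 MPa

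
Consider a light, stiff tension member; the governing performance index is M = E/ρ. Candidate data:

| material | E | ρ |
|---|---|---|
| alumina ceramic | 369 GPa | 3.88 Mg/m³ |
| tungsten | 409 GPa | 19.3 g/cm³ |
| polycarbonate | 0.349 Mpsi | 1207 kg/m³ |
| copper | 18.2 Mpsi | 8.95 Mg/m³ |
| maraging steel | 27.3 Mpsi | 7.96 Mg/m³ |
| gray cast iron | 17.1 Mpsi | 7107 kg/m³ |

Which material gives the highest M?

Putting every candidate on a common basis:
  alumina ceramic: E = 369.0 GPa, ρ = 3880 kg/m³
  tungsten: E = 409.0 GPa, ρ = 19300 kg/m³
  polycarbonate: E = 2.406 GPa, ρ = 1207 kg/m³
  copper: E = 125.5 GPa, ρ = 8950 kg/m³
  maraging steel: E = 188.2 GPa, ρ = 7960 kg/m³
  gray cast iron: E = 117.9 GPa, ρ = 7107 kg/m³
  alumina ceramic: M = 95.1 MN·m/kg
  maraging steel: M = 23.6 MN·m/kg
  tungsten: M = 21.2 MN·m/kg
  gray cast iron: M = 16.6 MN·m/kg
  copper: M = 14.0 MN·m/kg
  polycarbonate: M = 1.99 MN·m/kg
Highest index: alumina ceramic.

alumina ceramic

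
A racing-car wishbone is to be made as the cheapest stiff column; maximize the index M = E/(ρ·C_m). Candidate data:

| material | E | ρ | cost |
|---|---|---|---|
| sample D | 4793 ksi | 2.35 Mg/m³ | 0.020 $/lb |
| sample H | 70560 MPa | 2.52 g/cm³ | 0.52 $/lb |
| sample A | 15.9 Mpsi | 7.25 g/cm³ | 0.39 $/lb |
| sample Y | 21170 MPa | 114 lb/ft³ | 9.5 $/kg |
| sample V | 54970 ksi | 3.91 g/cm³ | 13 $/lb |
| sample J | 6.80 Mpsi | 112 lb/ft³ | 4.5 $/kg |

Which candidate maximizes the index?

In SI units:
  sample D: E = 33.05 GPa, ρ = 2350 kg/m³, cost = 0.04409 $/kg
  sample H: E = 70.56 GPa, ρ = 2520 kg/m³, cost = 1.146 $/kg
  sample A: E = 109.6 GPa, ρ = 7250 kg/m³, cost = 0.8598 $/kg
  sample Y: E = 21.17 GPa, ρ = 1826 kg/m³, cost = 9.500 $/kg
  sample V: E = 379.0 GPa, ρ = 3910 kg/m³, cost = 28.66 $/kg
  sample J: E = 46.88 GPa, ρ = 1794 kg/m³, cost = 4.500 $/kg
  sample D: M = 319 MN·m per $
  sample H: M = 24.4 MN·m per $
  sample A: M = 17.6 MN·m per $
  sample J: M = 5.81 MN·m per $
  sample V: M = 3.38 MN·m per $
  sample Y: M = 1.22 MN·m per $
Highest index: sample D.

sample D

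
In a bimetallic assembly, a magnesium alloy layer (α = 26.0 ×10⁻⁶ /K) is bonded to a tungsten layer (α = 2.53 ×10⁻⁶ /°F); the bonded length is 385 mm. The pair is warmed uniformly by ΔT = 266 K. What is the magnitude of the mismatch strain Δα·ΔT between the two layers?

tungsten: α = 2.53×10⁻⁶/°F × 9/5 = 4.55×10⁻⁶/K.
Δα = |26.0 − 4.55|×10⁻⁶/K = 21.4×10⁻⁶/K.
Mismatch strain = Δα·ΔT = 21.4×10⁻⁶ × 266.0 = 5.70×10⁻³.

5.70×10⁻³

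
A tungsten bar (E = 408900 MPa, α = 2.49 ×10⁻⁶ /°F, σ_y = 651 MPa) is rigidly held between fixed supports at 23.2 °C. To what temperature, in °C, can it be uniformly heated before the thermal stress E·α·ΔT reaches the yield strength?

378 °C

E = 408900 MPa = 408.9 GPa.
α = 2.49×10⁻⁶/°F × 9/5 = 4.48×10⁻⁶/K.
E·α·ΔT = 651.0 MPa ⇒ ΔT = 651.0 / (408.9×10³ × 4.48×10⁻⁶) = 355.2 K.
T = 23.2 + 355.2 = 378.4 °C.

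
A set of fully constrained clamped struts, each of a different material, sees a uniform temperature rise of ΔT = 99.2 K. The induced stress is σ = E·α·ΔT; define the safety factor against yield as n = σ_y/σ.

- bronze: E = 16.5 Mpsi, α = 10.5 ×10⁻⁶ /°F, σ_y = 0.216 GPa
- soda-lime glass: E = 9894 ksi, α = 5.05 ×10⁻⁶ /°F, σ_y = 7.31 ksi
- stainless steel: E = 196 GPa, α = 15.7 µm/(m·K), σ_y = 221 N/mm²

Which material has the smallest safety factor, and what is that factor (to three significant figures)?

stainless steel, n = 0.724

Converting E to GPa, α to ×10⁻⁶/K, σ_y to MPa, then σ and n for each:
  bronze: E = 113.8, α = 18.9, σ_y = 216.0 → σ = 213 MPa, n = 1.01
  soda-lime glass: E = 68.22, α = 9.09, σ_y = 50.40 → σ = 61.5 MPa, n = 0.819
  stainless steel: E = 196.0, α = 15.7, σ_y = 221.0 → σ = 305 MPa, n = 0.724
Stainless steel has the lowest safety factor, n = 0.724.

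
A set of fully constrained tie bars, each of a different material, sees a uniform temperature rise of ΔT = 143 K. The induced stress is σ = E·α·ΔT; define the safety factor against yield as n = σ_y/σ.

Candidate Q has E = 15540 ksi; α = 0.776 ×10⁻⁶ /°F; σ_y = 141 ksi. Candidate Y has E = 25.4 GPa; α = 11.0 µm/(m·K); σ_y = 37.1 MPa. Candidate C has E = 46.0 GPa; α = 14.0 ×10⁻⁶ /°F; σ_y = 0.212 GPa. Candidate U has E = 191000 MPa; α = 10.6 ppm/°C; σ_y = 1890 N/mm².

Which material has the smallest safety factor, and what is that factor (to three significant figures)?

With everything in SI (GPa, ×10⁻⁶/K, MPa):
  candidate Q: E = 107.1, α = 1.40, σ_y = 972.2 → σ = 21.4 MPa, n = 45.4
  candidate Y: E = 25.40, α = 11.0, σ_y = 37.10 → σ = 40.0 MPa, n = 0.929
  candidate C: E = 46.00, α = 25.2, σ_y = 212.0 → σ = 166 MPa, n = 1.28
  candidate U: E = 191.0, α = 10.6, σ_y = 1890 → σ = 290 MPa, n = 6.53
Smallest n: candidate Y with n = 0.929.

candidate Y, n = 0.929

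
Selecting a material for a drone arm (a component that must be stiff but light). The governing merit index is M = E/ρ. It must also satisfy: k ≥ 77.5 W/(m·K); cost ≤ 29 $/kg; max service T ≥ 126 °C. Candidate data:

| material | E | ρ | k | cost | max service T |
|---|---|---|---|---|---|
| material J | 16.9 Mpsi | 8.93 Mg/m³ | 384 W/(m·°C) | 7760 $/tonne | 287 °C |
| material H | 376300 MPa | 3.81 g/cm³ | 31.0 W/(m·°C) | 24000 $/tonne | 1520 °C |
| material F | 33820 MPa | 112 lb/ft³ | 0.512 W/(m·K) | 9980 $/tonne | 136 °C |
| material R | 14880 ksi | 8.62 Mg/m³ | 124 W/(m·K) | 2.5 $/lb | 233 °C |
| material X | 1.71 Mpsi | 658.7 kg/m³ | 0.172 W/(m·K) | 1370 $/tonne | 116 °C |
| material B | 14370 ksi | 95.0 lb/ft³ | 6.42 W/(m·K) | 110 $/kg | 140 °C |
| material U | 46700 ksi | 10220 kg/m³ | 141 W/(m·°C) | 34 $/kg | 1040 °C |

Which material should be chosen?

Screen on constraints: k ≥ 77.5 W/(m·K); cost ≤ 29 $/kg; max service T ≥ 126 °C. Survivors: material J, material R.
After converting to SI:
  material J: E = 116.5 GPa, ρ = 8930 kg/m³
  material R: E = 102.6 GPa, ρ = 8620 kg/m³
  material J: M = 13.0 MN·m/kg
  material R: M = 11.9 MN·m/kg
Material J has the largest M.

material J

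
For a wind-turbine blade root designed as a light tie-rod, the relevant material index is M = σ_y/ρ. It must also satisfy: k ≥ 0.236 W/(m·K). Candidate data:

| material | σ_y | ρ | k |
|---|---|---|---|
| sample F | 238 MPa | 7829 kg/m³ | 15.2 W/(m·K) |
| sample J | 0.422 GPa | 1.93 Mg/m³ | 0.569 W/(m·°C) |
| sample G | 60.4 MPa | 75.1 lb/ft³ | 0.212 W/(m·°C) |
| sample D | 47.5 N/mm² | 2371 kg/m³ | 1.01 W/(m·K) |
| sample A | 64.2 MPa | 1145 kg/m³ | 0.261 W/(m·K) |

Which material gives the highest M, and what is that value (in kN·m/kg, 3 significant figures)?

Screen on constraints: k ≥ 0.236 W/(m·K). Survivors: sample F, sample J, sample D, sample A.
In SI units:
  sample F: σ_y = 238.0 MPa, ρ = 7829 kg/m³
  sample J: σ_y = 422.0 MPa, ρ = 1930 kg/m³
  sample D: σ_y = 47.50 MPa, ρ = 2371 kg/m³
  sample A: σ_y = 64.20 MPa, ρ = 1145 kg/m³
  sample J: M = 219 kN·m/kg
  sample A: M = 56.1 kN·m/kg
  sample F: M = 30.4 kN·m/kg
  sample D: M = 20.0 kN·m/kg
The maximum is for sample J.

sample J, M = 219 kN·m/kg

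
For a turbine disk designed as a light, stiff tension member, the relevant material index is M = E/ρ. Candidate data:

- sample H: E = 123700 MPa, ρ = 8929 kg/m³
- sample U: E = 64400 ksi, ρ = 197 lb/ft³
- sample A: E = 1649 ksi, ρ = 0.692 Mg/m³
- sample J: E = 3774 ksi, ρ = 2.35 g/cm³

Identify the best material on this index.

sample U

Putting every candidate on a common basis:
  sample H: E = 123.7 GPa, ρ = 8929 kg/m³
  sample U: E = 444.0 GPa, ρ = 3156 kg/m³
  sample A: E = 11.37 GPa, ρ = 692.0 kg/m³
  sample J: E = 26.02 GPa, ρ = 2350 kg/m³
  sample U: M = 141 MN·m/kg
  sample A: M = 16.4 MN·m/kg
  sample H: M = 13.9 MN·m/kg
  sample J: M = 11.1 MN·m/kg
Sample U has the largest M.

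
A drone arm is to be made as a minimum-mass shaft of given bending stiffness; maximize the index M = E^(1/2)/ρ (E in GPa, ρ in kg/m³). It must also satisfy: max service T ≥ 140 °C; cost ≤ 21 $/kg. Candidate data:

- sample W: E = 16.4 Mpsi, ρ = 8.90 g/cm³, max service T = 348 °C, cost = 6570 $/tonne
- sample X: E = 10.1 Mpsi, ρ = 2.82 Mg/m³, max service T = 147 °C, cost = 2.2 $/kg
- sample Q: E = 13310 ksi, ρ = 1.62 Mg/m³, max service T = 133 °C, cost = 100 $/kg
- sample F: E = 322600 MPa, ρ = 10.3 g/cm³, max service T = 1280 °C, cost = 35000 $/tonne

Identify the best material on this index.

sample X

Screen on constraints: max service T ≥ 140 °C; cost ≤ 21 $/kg. Survivors: sample W, sample X.
After converting to SI:
  sample W: E = 113.1 GPa, ρ = 8900 kg/m³
  sample X: E = 69.64 GPa, ρ = 2820 kg/m³
  sample X: M = 2.96×10⁻³
  sample W: M = 1.19×10⁻³
Highest index: sample X.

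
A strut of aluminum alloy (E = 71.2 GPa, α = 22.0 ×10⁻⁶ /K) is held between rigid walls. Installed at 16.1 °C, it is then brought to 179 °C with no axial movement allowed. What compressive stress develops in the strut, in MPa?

ΔT = 162.9 K. Constrained thermal stress σ = E·α·ΔT = 71.20×10³ MPa × 22.0×10⁻⁶ × 162.9 = 255 MPa (compressive).

255 MPa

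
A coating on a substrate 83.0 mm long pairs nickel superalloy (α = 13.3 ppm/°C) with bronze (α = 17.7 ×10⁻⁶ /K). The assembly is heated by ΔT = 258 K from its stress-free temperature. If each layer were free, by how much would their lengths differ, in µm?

Δα = |13.3 − 17.7|×10⁻⁶/K = 4.40×10⁻⁶/K.
ΔL_mismatch = Δα·L·ΔT = 4.40×10⁻⁶ × 83.0 mm × 258.0 K = 94.2 µm.

94.2 µm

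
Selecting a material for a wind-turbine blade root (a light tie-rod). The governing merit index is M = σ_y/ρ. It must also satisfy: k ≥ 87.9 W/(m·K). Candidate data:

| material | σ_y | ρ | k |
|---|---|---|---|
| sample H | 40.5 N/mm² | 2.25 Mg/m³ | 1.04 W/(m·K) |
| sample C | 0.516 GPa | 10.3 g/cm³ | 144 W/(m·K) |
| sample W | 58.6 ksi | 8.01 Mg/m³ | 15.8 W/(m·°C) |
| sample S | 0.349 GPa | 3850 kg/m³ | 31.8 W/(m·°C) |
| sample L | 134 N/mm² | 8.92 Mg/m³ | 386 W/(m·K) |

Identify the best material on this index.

Screen on constraints: k ≥ 87.9 W/(m·K). Survivors: sample C, sample L.
Normalizing units and computing the index:
  sample C: σ_y = 516.0 MPa, ρ = 10300 kg/m³
  sample L: σ_y = 134.0 MPa, ρ = 8920 kg/m³
  sample C: M = 50.1 kN·m/kg
  sample L: M = 15.0 kN·m/kg
Sample C has the largest M.

sample C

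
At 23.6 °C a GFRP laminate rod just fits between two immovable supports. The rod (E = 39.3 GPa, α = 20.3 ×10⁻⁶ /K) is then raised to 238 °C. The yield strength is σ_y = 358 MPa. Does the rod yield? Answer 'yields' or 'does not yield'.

ΔT = 214.4 K. Constrained thermal stress σ = E·α·ΔT = 39.30×10³ MPa × 20.3×10⁻⁶ × 214.4 = 171 MPa (compressive).
Compare to σ_y = 358 MPa: σ < σ_y, so it does not yield.

does not yield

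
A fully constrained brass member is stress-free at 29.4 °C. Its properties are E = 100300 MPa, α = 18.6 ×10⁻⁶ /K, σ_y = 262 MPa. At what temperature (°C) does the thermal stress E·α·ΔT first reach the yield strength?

170 °C

E = 100300 MPa = 100.3 GPa.
E·α·ΔT = 262.0 MPa ⇒ ΔT = 262.0 / (100.3×10³ × 18.6×10⁻⁶) = 140.4 K.
T = 29.4 + 140.4 = 169.8 °C.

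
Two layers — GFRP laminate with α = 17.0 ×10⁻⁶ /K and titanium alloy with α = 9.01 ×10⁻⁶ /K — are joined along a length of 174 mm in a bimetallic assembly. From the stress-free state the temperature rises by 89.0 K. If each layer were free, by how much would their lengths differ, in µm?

Δα = |17.0 − 9.01|×10⁻⁶/K = 7.99×10⁻⁶/K.
ΔL_mismatch = Δα·L·ΔT = 7.99×10⁻⁶ × 174.0 mm × 89.0 K = 124 µm.

124 µm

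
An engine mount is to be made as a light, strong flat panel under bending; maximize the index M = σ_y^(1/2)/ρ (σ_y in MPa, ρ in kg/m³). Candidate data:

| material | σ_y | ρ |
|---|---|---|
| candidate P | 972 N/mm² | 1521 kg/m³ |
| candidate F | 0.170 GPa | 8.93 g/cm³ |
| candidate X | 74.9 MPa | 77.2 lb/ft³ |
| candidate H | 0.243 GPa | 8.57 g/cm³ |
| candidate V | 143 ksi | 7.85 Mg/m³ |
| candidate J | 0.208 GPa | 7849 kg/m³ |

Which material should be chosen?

candidate P

After converting to SI:
  candidate P: σ_y = 972.0 MPa, ρ = 1521 kg/m³
  candidate F: σ_y = 170.0 MPa, ρ = 8930 kg/m³
  candidate X: σ_y = 74.90 MPa, ρ = 1237 kg/m³
  candidate H: σ_y = 243.0 MPa, ρ = 8570 kg/m³
  candidate V: σ_y = 986.0 MPa, ρ = 7850 kg/m³
  candidate J: σ_y = 208.0 MPa, ρ = 7849 kg/m³
  candidate P: M = 20.5×10⁻³
  candidate X: M = 7.00×10⁻³
  candidate V: M = 4.00×10⁻³
  candidate J: M = 1.84×10⁻³
  candidate H: M = 1.82×10⁻³
  candidate F: M = 1.46×10⁻³
Highest index: candidate P.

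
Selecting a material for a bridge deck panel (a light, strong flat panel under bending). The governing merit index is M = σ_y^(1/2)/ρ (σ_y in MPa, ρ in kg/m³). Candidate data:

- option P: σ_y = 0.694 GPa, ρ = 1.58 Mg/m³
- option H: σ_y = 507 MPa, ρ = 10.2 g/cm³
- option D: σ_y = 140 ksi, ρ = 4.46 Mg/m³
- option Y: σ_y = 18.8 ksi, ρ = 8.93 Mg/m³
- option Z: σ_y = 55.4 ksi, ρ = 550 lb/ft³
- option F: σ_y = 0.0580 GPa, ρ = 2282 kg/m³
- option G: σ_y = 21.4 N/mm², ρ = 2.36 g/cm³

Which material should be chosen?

Normalizing units and computing the index:
  option P: σ_y = 694.0 MPa, ρ = 1580 kg/m³
  option H: σ_y = 507.0 MPa, ρ = 10200 kg/m³
  option D: σ_y = 965.3 MPa, ρ = 4460 kg/m³
  option Y: σ_y = 129.6 MPa, ρ = 8930 kg/m³
  option Z: σ_y = 382.0 MPa, ρ = 8810 kg/m³
  option F: σ_y = 58.00 MPa, ρ = 2282 kg/m³
  option G: σ_y = 21.40 MPa, ρ = 2360 kg/m³
  option P: M = 16.7×10⁻³
  option D: M = 6.97×10⁻³
  option F: M = 3.34×10⁻³
  option Z: M = 2.22×10⁻³
  option H: M = 2.21×10⁻³
  option G: M = 1.96×10⁻³
  option Y: M = 1.27×10⁻³
Option P has the largest M.

option P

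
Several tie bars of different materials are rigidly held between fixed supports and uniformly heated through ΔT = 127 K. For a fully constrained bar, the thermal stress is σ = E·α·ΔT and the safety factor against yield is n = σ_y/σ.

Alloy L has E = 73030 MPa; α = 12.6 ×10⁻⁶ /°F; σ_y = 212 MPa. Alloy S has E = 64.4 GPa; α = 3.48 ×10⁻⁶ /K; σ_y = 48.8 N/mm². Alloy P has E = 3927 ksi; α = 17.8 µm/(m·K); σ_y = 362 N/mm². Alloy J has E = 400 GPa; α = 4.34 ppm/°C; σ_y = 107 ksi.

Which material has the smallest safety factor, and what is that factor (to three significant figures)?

In consistent units (E in GPa, α in ×10⁻⁶/K, σ_y in MPa):
  alloy L: E = 73.03, α = 22.7, σ_y = 212.0 → σ = 210 MPa, n = 1.01
  alloy S: E = 64.40, α = 3.48, σ_y = 48.80 → σ = 28.5 MPa, n = 1.71
  alloy P: E = 27.08, α = 17.8, σ_y = 362.0 → σ = 61.2 MPa, n = 5.91
  alloy J: E = 400.0, α = 4.34, σ_y = 737.7 → σ = 220 MPa, n = 3.35
Alloy L has the lowest safety factor, n = 1.01.

alloy L, n = 1.01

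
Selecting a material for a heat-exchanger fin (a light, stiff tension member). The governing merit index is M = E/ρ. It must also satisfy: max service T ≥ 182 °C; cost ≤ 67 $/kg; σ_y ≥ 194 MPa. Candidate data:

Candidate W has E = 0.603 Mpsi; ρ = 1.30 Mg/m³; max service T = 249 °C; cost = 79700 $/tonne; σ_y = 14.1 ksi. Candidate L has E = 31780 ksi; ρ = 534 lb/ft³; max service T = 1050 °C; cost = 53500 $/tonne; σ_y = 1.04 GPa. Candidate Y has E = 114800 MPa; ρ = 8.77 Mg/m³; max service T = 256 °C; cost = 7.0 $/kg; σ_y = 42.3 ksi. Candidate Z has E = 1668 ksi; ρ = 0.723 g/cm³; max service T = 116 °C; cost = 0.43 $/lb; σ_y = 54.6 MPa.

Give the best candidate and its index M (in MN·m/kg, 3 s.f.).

candidate L, M = 25.6 MN·m/kg

Screen on constraints: max service T ≥ 182 °C; cost ≤ 67 $/kg; σ_y ≥ 194 MPa. Survivors: candidate L, candidate Y.
After converting to SI:
  candidate L: E = 219.1 GPa, ρ = 8554 kg/m³
  candidate Y: E = 114.8 GPa, ρ = 8770 kg/m³
  candidate L: M = 25.6 MN·m/kg
  candidate Y: M = 13.1 MN·m/kg
Candidate L has the largest M.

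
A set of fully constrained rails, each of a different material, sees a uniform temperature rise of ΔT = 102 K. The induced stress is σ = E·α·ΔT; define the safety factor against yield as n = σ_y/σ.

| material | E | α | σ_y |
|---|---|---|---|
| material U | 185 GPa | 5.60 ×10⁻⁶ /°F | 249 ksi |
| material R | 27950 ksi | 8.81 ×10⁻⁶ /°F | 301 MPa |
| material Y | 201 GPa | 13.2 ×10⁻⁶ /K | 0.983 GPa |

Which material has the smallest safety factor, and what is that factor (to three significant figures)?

Converting E to GPa, α to ×10⁻⁶/K, σ_y to MPa, then σ and n for each:
  material U: E = 185.0, α = 10.1, σ_y = 1717 → σ = 190 MPa, n = 9.03
  material R: E = 192.7, α = 15.9, σ_y = 301.0 → σ = 312 MPa, n = 0.966
  material Y: E = 201.0, α = 13.2, σ_y = 983.0 → σ = 271 MPa, n = 3.63
The minimum is material R at n = 0.966.

material R, n = 0.966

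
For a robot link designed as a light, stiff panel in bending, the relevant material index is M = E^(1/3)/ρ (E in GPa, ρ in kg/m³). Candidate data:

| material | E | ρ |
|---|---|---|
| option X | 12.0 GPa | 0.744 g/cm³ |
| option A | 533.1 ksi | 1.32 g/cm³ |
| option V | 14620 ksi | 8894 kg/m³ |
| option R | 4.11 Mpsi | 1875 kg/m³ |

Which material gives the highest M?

option X

In SI units:
  option X: E = 12.00 GPa, ρ = 744.0 kg/m³
  option A: E = 3.676 GPa, ρ = 1320 kg/m³
  option V: E = 100.8 GPa, ρ = 8894 kg/m³
  option R: E = 28.34 GPa, ρ = 1875 kg/m³
  option X: M = 3.08×10⁻³
  option R: M = 1.63×10⁻³
  option A: M = 1.17×10⁻³
  option V: M = 0.523×10⁻³
Option X has the largest M.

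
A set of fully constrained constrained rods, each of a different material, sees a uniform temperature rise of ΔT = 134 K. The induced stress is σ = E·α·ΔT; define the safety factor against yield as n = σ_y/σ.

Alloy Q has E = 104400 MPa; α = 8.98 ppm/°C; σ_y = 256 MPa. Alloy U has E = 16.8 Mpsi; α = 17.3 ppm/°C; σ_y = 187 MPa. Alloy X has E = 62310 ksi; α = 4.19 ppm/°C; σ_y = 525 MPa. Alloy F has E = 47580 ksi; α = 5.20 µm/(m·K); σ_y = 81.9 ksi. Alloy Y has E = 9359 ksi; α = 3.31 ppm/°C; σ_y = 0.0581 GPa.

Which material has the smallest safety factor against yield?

alloy U

Per material, after unit conversion:
  alloy Q: E = 104.4, α = 8.98, σ_y = 256.0 → σ = 126 MPa, n = 2.04
  alloy U: E = 115.8, α = 17.3, σ_y = 187.0 → σ = 269 MPa, n = 0.696
  alloy X: E = 429.6, α = 4.19, σ_y = 525.0 → σ = 241 MPa, n = 2.18
  alloy F: E = 328.1, α = 5.20, σ_y = 564.7 → σ = 229 MPa, n = 2.47
  alloy Y: E = 64.53, α = 3.31, σ_y = 58.10 → σ = 28.6 MPa, n = 2.03
The minimum is alloy U at n = 0.696.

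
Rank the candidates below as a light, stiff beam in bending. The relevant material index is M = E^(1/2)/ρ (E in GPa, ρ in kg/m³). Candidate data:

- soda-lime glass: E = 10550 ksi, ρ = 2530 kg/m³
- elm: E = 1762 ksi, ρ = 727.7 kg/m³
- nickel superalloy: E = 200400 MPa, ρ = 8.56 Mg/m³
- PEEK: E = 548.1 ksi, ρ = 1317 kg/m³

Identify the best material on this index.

elm

Convert each candidate to consistent units, then evaluate M:
  soda-lime glass: E = 72.74 GPa, ρ = 2530 kg/m³
  elm: E = 12.15 GPa, ρ = 727.7 kg/m³
  nickel superalloy: E = 200.4 GPa, ρ = 8560 kg/m³
  PEEK: E = 3.779 GPa, ρ = 1317 kg/m³
  elm: M = 4.79×10⁻³
  soda-lime glass: M = 3.37×10⁻³
  nickel superalloy: M = 1.65×10⁻³
  PEEK: M = 1.48×10⁻³
Elm has the largest M.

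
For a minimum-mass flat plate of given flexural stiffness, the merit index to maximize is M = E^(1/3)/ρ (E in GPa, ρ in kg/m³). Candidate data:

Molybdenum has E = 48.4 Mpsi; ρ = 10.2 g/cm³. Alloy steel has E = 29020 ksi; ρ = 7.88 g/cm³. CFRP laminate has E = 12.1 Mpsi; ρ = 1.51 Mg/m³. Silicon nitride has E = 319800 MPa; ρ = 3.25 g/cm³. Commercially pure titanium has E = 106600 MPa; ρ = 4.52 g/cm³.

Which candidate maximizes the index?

Normalizing units and computing the index:
  molybdenum: E = 333.7 GPa, ρ = 10200 kg/m³
  alloy steel: E = 200.1 GPa, ρ = 7880 kg/m³
  CFRP laminate: E = 83.43 GPa, ρ = 1510 kg/m³
  silicon nitride: E = 319.8 GPa, ρ = 3250 kg/m³
  commercially pure titanium: E = 106.6 GPa, ρ = 4520 kg/m³
  CFRP laminate: M = 2.89×10⁻³
  silicon nitride: M = 2.10×10⁻³
  commercially pure titanium: M = 1.05×10⁻³
  alloy steel: M = 0.742×10⁻³
  molybdenum: M = 0.680×10⁻³
CFRP laminate has the largest M.

CFRP laminate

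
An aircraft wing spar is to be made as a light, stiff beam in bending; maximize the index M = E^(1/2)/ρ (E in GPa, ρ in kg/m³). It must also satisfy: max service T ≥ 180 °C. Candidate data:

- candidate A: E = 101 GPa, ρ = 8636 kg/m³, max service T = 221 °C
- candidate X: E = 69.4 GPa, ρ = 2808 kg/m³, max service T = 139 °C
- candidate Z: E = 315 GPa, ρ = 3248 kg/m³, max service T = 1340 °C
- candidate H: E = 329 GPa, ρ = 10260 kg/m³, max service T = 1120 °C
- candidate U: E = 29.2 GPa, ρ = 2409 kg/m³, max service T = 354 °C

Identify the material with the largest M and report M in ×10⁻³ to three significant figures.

Screen on constraints: max service T ≥ 180 °C. Survivors: candidate A, candidate Z, candidate H, candidate U.
Per-candidate index values:
  candidate Z: M = 5.46×10⁻³
  candidate U: M = 2.24×10⁻³
  candidate H: M = 1.77×10⁻³
  candidate A: M = 1.16×10⁻³
Highest index: candidate Z.

candidate Z, M = 5.46×10⁻³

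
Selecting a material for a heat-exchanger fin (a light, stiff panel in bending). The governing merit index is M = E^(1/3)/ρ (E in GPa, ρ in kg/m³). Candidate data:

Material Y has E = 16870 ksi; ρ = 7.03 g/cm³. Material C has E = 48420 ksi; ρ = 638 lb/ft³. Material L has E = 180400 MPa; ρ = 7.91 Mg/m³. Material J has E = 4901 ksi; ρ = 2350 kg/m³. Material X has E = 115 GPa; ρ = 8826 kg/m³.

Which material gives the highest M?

material J

Putting every candidate on a common basis:
  material Y: E = 116.3 GPa, ρ = 7030 kg/m³
  material C: E = 333.8 GPa, ρ = 10220 kg/m³
  material L: E = 180.4 GPa, ρ = 7910 kg/m³
  material J: E = 33.79 GPa, ρ = 2350 kg/m³
  material X: E = 115.0 GPa, ρ = 8826 kg/m³
  material J: M = 1.38×10⁻³
  material L: M = 0.714×10⁻³
  material Y: M = 0.694×10⁻³
  material C: M = 0.679×10⁻³
  material X: M = 0.551×10⁻³
Highest index: material J.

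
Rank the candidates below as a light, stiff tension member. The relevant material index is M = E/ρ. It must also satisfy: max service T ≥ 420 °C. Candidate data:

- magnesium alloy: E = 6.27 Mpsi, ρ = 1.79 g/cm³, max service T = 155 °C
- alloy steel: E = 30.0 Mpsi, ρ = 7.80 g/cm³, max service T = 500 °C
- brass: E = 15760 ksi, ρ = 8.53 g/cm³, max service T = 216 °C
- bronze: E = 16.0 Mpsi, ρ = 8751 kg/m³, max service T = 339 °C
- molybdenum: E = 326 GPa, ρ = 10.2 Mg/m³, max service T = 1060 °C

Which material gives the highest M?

Screen on constraints: max service T ≥ 420 °C. Survivors: alloy steel, molybdenum.
In SI units:
  alloy steel: E = 206.8 GPa, ρ = 7800 kg/m³
  molybdenum: E = 326.0 GPa, ρ = 10200 kg/m³
  molybdenum: M = 32.0 MN·m/kg
  alloy steel: M = 26.5 MN·m/kg
Molybdenum ranks first.

molybdenum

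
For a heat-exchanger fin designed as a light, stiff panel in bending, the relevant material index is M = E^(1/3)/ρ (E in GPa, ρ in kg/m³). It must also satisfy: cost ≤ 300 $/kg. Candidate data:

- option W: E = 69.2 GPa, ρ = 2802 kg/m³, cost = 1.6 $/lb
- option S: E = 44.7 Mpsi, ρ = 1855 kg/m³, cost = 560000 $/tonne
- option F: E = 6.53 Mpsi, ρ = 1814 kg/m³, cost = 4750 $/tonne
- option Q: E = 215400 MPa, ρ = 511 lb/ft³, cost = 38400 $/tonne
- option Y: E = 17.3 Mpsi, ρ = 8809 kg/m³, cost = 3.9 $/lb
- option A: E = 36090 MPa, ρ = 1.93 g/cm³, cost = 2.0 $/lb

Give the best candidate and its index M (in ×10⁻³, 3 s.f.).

option F, M = 1.96×10⁻³

Screen on constraints: cost ≤ 300 $/kg. Survivors: option W, option F, option Q, option Y, option A.
In SI units:
  option W: E = 69.20 GPa, ρ = 2802 kg/m³
  option F: E = 45.02 GPa, ρ = 1814 kg/m³
  option Q: E = 215.4 GPa, ρ = 8185 kg/m³
  option Y: E = 119.3 GPa, ρ = 8809 kg/m³
  option A: E = 36.09 GPa, ρ = 1930 kg/m³
  option F: M = 1.96×10⁻³
  option A: M = 1.71×10⁻³
  option W: M = 1.47×10⁻³
  option Q: M = 0.732×10⁻³
  option Y: M = 0.559×10⁻³
The maximum is for option F.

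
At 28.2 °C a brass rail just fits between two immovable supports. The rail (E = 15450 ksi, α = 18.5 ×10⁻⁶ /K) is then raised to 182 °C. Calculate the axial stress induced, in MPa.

303 MPa

E = 15450 ksi = 106.5 GPa.
ΔT = 153.8 K. Constrained thermal stress σ = E·α·ΔT = 106.5×10³ MPa × 18.5×10⁻⁶ × 153.8 = 303 MPa (compressive).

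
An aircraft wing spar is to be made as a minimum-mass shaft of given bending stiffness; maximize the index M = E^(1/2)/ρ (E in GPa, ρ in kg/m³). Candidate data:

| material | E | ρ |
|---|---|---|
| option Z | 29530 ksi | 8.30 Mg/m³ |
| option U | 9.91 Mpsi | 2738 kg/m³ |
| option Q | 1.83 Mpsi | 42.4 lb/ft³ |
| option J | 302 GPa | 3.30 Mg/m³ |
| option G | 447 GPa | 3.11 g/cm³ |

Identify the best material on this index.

option G

Putting every candidate on a common basis:
  option Z: E = 203.6 GPa, ρ = 8300 kg/m³
  option U: E = 68.33 GPa, ρ = 2738 kg/m³
  option Q: E = 12.62 GPa, ρ = 679.2 kg/m³
  option J: E = 302.0 GPa, ρ = 3300 kg/m³
  option G: E = 447.0 GPa, ρ = 3110 kg/m³
  option G: M = 6.80×10⁻³
  option J: M = 5.27×10⁻³
  option Q: M = 5.23×10⁻³
  option U: M = 3.02×10⁻³
  option Z: M = 1.72×10⁻³
The maximum is for option G.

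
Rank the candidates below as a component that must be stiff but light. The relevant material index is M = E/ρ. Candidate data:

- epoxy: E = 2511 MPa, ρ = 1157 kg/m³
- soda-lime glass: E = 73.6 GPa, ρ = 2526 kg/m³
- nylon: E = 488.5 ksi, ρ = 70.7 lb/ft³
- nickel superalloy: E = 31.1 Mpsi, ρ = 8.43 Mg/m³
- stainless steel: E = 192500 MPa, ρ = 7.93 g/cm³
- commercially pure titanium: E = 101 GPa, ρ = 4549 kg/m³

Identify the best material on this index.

soda-lime glass

Putting every candidate on a common basis:
  epoxy: E = 2.511 GPa, ρ = 1157 kg/m³
  soda-lime glass: E = 73.60 GPa, ρ = 2526 kg/m³
  nylon: E = 3.368 GPa, ρ = 1133 kg/m³
  nickel superalloy: E = 214.4 GPa, ρ = 8430 kg/m³
  stainless steel: E = 192.5 GPa, ρ = 7930 kg/m³
  commercially pure titanium: E = 101.0 GPa, ρ = 4549 kg/m³
  soda-lime glass: M = 29.1 MN·m/kg
  nickel superalloy: M = 25.4 MN·m/kg
  stainless steel: M = 24.3 MN·m/kg
  commercially pure titanium: M = 22.2 MN·m/kg
  nylon: M = 2.97 MN·m/kg
  epoxy: M = 2.17 MN·m/kg
Soda-lime glass ranks first.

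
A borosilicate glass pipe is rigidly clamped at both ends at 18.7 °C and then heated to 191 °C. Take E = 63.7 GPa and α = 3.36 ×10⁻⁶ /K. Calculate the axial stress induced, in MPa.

36.9 MPa

ΔT = 172.3 K. Constrained thermal stress σ = E·α·ΔT = 63.70×10³ MPa × 3.36×10⁻⁶ × 172.3 = 36.9 MPa (compressive).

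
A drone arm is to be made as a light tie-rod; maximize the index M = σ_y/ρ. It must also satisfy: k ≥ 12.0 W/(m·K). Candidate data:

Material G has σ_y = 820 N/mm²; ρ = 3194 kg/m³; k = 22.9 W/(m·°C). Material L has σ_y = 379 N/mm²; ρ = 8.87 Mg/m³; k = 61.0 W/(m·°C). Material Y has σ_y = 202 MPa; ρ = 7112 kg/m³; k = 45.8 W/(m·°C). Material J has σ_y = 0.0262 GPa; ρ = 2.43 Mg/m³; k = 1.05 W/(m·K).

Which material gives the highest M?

Screen on constraints: k ≥ 12.0 W/(m·K). Survivors: material G, material L, material Y.
Convert each candidate to consistent units, then evaluate M:
  material G: σ_y = 820.0 MPa, ρ = 3194 kg/m³
  material L: σ_y = 379.0 MPa, ρ = 8870 kg/m³
  material Y: σ_y = 202.0 MPa, ρ = 7112 kg/m³
  material G: M = 257 kN·m/kg
  material L: M = 42.7 kN·m/kg
  material Y: M = 28.4 kN·m/kg
The maximum is for material G.

material G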